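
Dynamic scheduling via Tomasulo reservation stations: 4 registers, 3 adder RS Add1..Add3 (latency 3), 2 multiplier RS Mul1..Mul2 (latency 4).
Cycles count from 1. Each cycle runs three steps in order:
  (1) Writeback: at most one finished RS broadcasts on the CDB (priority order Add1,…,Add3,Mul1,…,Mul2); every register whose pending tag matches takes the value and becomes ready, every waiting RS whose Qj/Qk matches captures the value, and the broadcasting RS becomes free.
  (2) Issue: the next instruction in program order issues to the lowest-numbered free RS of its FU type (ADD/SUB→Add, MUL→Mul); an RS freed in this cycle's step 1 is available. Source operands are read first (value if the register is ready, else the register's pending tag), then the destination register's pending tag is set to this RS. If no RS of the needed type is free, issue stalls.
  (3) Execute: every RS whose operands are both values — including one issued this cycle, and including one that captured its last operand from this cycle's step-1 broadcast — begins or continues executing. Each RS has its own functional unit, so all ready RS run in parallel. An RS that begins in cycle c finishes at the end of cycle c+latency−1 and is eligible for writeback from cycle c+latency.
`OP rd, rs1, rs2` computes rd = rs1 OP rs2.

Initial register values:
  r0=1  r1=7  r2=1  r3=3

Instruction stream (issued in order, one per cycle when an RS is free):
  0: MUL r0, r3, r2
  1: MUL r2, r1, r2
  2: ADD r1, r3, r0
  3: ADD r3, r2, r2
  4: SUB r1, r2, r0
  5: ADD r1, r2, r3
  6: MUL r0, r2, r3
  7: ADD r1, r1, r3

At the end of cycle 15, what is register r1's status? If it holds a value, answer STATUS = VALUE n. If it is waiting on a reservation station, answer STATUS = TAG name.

STATUS = VALUE 35

cycle 1: issue MUL r0<-Mul1 // r0:Mul1,r1:7,r2:1,r3:3
cycle 2: issue MUL r2<-Mul2 // r0:Mul1,r1:7,r2:Mul2,r3:3
cycle 3: issue ADD r1<-Add1 // r0:Mul1,r1:Add1,r2:Mul2,r3:3
cycle 4: issue ADD r3<-Add2 // r0:Mul1,r1:Add1,r2:Mul2,r3:Add2
cycle 5: CDB Mul1=3; issue SUB r1<-Add3 // r0:3,r1:Add3,r2:Mul2,r3:Add2
cycle 6: CDB Mul2=7; stall // r0:3,r1:Add3,r2:7,r3:Add2
cycle 7: stall // r0:3,r1:Add3,r2:7,r3:Add2
cycle 8: CDB Add1=6; issue ADD r1<-Add1 // r0:3,r1:Add1,r2:7,r3:Add2
cycle 9: CDB Add2=14; issue MUL r0<-Mul1 // r0:Mul1,r1:Add1,r2:7,r3:14
cycle 10: CDB Add3=4; issue ADD r1<-Add2 // r0:Mul1,r1:Add2,r2:7,r3:14
cycle 11: - // r0:Mul1,r1:Add2,r2:7,r3:14
cycle 12: CDB Add1=21 // r0:Mul1,r1:Add2,r2:7,r3:14
cycle 13: CDB Mul1=98 // r0:98,r1:Add2,r2:7,r3:14
cycle 14: - // r0:98,r1:Add2,r2:7,r3:14
cycle 15: CDB Add2=35 // r0:98,r1:35,r2:7,r3:14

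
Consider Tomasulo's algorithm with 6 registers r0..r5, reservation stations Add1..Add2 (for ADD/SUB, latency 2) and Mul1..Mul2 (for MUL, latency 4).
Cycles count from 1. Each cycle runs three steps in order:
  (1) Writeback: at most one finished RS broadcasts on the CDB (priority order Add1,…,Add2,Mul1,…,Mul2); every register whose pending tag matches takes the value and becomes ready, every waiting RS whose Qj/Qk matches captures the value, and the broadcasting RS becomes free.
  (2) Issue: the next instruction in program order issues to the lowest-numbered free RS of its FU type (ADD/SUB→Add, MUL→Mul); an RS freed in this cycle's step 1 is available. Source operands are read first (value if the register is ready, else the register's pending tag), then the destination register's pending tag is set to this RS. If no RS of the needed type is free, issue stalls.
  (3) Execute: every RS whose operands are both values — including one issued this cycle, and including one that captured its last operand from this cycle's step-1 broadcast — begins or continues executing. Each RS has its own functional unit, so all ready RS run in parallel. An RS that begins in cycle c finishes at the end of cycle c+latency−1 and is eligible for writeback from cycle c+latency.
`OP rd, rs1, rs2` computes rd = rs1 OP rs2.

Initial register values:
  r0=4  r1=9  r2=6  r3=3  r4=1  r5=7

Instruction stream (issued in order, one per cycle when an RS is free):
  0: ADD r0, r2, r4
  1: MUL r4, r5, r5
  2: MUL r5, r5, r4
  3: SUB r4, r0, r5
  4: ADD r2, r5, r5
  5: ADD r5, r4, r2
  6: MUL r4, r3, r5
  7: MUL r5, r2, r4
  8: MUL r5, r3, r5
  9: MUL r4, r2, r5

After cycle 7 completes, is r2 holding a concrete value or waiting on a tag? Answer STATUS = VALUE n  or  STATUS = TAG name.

STATUS = TAG Add2

c1: issue ADD r0<-Add1 | r0:Add1,r1:9,r2:6,r3:3,r4:1,r5:7
c2: issue MUL r4<-Mul1 | r0:Add1,r1:9,r2:6,r3:3,r4:Mul1,r5:7
c3: CDB Add1=7; issue MUL r5<-Mul2 | r0:7,r1:9,r2:6,r3:3,r4:Mul1,r5:Mul2
c4: issue SUB r4<-Add1 | r0:7,r1:9,r2:6,r3:3,r4:Add1,r5:Mul2
c5: issue ADD r2<-Add2 | r0:7,r1:9,r2:Add2,r3:3,r4:Add1,r5:Mul2
c6: CDB Mul1=49; stall | r0:7,r1:9,r2:Add2,r3:3,r4:Add1,r5:Mul2
c7: stall | r0:7,r1:9,r2:Add2,r3:3,r4:Add1,r5:Mul2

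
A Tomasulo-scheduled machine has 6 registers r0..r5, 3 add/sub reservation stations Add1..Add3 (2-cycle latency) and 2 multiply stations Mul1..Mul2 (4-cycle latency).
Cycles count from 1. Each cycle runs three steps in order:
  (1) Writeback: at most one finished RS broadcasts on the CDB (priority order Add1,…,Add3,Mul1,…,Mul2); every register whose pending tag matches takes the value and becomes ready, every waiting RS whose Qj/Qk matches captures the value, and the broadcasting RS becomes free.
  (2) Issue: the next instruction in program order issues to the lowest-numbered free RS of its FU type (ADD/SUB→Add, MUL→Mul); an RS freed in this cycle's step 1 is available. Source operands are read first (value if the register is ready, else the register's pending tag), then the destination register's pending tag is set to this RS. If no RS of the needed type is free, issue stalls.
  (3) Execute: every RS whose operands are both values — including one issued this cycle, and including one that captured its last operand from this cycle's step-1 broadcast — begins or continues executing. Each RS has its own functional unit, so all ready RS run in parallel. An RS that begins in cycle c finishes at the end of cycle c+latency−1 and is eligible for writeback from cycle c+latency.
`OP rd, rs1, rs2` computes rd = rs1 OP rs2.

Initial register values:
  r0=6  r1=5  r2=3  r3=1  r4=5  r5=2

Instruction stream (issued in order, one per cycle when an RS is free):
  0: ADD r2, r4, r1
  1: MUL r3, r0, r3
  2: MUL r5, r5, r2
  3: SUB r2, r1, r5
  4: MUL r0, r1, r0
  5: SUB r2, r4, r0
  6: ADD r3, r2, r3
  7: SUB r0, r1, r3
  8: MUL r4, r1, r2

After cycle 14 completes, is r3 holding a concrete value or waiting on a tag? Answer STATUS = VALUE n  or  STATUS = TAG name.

  c1: issue ADD r2<-Add1  regs: r0:6,r1:5,r2:Add1,r3:1,r4:5,r5:2
  c2: issue MUL r3<-Mul1  regs: r0:6,r1:5,r2:Add1,r3:Mul1,r4:5,r5:2
  c3: CDB Add1=10; issue MUL r5<-Mul2  regs: r0:6,r1:5,r2:10,r3:Mul1,r4:5,r5:Mul2
  c4: issue SUB r2<-Add1  regs: r0:6,r1:5,r2:Add1,r3:Mul1,r4:5,r5:Mul2
  c5: stall  regs: r0:6,r1:5,r2:Add1,r3:Mul1,r4:5,r5:Mul2
  c6: CDB Mul1=6; issue MUL r0<-Mul1  regs: r0:Mul1,r1:5,r2:Add1,r3:6,r4:5,r5:Mul2
  c7: CDB Mul2=20; issue SUB r2<-Add2  regs: r0:Mul1,r1:5,r2:Add2,r3:6,r4:5,r5:20
  c8: issue ADD r3<-Add3  regs: r0:Mul1,r1:5,r2:Add2,r3:Add3,r4:5,r5:20
  c9: CDB Add1=-15; issue SUB r0<-Add1  regs: r0:Add1,r1:5,r2:Add2,r3:Add3,r4:5,r5:20
  c10: CDB Mul1=30; issue MUL r4<-Mul1  regs: r0:Add1,r1:5,r2:Add2,r3:Add3,r4:Mul1,r5:20
  c11: -  regs: r0:Add1,r1:5,r2:Add2,r3:Add3,r4:Mul1,r5:20
  c12: CDB Add2=-25  regs: r0:Add1,r1:5,r2:-25,r3:Add3,r4:Mul1,r5:20
  c13: -  regs: r0:Add1,r1:5,r2:-25,r3:Add3,r4:Mul1,r5:20
  c14: CDB Add3=-19  regs: r0:Add1,r1:5,r2:-25,r3:-19,r4:Mul1,r5:20

STATUS = VALUE -19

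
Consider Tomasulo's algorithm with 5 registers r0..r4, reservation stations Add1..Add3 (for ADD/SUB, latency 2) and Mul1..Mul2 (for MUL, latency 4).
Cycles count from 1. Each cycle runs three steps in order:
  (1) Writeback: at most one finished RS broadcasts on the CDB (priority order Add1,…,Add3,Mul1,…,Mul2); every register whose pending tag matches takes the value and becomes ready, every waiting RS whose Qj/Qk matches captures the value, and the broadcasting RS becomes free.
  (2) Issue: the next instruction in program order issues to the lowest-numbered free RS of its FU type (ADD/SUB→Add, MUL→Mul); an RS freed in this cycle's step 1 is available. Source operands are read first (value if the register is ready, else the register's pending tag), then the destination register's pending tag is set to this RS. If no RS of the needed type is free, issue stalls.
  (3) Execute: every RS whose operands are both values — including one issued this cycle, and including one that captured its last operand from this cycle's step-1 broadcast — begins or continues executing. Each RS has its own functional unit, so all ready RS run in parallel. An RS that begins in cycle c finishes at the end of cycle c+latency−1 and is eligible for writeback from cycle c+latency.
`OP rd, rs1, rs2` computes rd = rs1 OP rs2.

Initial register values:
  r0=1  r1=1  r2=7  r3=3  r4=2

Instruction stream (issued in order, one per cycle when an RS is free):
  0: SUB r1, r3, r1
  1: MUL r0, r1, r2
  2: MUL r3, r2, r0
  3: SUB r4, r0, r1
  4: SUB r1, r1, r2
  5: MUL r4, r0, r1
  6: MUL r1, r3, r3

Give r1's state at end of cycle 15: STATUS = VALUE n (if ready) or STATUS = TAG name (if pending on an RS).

cycle 1: issue SUB r1<-Add1 // r0:1,r1:Add1,r2:7,r3:3,r4:2
cycle 2: issue MUL r0<-Mul1 // r0:Mul1,r1:Add1,r2:7,r3:3,r4:2
cycle 3: CDB Add1=2; issue MUL r3<-Mul2 // r0:Mul1,r1:2,r2:7,r3:Mul2,r4:2
cycle 4: issue SUB r4<-Add1 // r0:Mul1,r1:2,r2:7,r3:Mul2,r4:Add1
cycle 5: issue SUB r1<-Add2 // r0:Mul1,r1:Add2,r2:7,r3:Mul2,r4:Add1
cycle 6: stall // r0:Mul1,r1:Add2,r2:7,r3:Mul2,r4:Add1
cycle 7: CDB Add2=-5; stall // r0:Mul1,r1:-5,r2:7,r3:Mul2,r4:Add1
cycle 8: CDB Mul1=14; issue MUL r4<-Mul1 // r0:14,r1:-5,r2:7,r3:Mul2,r4:Mul1
cycle 9: stall // r0:14,r1:-5,r2:7,r3:Mul2,r4:Mul1
cycle 10: CDB Add1=12; stall // r0:14,r1:-5,r2:7,r3:Mul2,r4:Mul1
cycle 11: stall // r0:14,r1:-5,r2:7,r3:Mul2,r4:Mul1
cycle 12: CDB Mul1=-70; issue MUL r1<-Mul1 // r0:14,r1:Mul1,r2:7,r3:Mul2,r4:-70
cycle 13: CDB Mul2=98 // r0:14,r1:Mul1,r2:7,r3:98,r4:-70
cycle 14: - // r0:14,r1:Mul1,r2:7,r3:98,r4:-70
cycle 15: - // r0:14,r1:Mul1,r2:7,r3:98,r4:-70

STATUS = TAG Mul1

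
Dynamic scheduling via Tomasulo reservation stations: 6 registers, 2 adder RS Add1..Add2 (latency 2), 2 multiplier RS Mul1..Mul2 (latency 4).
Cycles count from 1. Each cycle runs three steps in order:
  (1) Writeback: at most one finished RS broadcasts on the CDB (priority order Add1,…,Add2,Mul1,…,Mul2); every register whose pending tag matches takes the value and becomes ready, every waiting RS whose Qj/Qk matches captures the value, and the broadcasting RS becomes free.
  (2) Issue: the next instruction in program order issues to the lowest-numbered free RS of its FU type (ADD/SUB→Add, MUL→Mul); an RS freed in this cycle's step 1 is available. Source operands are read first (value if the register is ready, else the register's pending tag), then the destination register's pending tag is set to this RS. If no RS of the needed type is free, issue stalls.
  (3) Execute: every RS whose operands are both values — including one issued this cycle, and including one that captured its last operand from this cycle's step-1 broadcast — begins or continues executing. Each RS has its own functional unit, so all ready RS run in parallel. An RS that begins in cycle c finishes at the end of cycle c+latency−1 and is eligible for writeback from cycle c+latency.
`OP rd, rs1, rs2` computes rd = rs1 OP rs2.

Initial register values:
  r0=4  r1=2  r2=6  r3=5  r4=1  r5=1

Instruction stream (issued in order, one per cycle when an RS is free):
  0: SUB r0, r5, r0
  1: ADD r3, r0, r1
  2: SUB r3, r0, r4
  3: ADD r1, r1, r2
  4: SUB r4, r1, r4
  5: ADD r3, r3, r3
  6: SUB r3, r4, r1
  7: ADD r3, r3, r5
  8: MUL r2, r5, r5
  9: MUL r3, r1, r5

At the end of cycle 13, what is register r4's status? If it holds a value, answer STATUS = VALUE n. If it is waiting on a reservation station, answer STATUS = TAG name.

STATUS = VALUE 7

cycle 1: issue SUB r0<-Add1 // r0:Add1,r1:2,r2:6,r3:5,r4:1,r5:1
cycle 2: issue ADD r3<-Add2 // r0:Add1,r1:2,r2:6,r3:Add2,r4:1,r5:1
cycle 3: CDB Add1=-3; issue SUB r3<-Add1 // r0:-3,r1:2,r2:6,r3:Add1,r4:1,r5:1
cycle 4: stall // r0:-3,r1:2,r2:6,r3:Add1,r4:1,r5:1
cycle 5: CDB Add1=-4; issue ADD r1<-Add1 // r0:-3,r1:Add1,r2:6,r3:-4,r4:1,r5:1
cycle 6: CDB Add2=-1; issue SUB r4<-Add2 // r0:-3,r1:Add1,r2:6,r3:-4,r4:Add2,r5:1
cycle 7: CDB Add1=8; issue ADD r3<-Add1 // r0:-3,r1:8,r2:6,r3:Add1,r4:Add2,r5:1
cycle 8: stall // r0:-3,r1:8,r2:6,r3:Add1,r4:Add2,r5:1
cycle 9: CDB Add1=-8; issue SUB r3<-Add1 // r0:-3,r1:8,r2:6,r3:Add1,r4:Add2,r5:1
cycle 10: CDB Add2=7; issue ADD r3<-Add2 // r0:-3,r1:8,r2:6,r3:Add2,r4:7,r5:1
cycle 11: issue MUL r2<-Mul1 // r0:-3,r1:8,r2:Mul1,r3:Add2,r4:7,r5:1
cycle 12: CDB Add1=-1; issue MUL r3<-Mul2 // r0:-3,r1:8,r2:Mul1,r3:Mul2,r4:7,r5:1
cycle 13: - // r0:-3,r1:8,r2:Mul1,r3:Mul2,r4:7,r5:1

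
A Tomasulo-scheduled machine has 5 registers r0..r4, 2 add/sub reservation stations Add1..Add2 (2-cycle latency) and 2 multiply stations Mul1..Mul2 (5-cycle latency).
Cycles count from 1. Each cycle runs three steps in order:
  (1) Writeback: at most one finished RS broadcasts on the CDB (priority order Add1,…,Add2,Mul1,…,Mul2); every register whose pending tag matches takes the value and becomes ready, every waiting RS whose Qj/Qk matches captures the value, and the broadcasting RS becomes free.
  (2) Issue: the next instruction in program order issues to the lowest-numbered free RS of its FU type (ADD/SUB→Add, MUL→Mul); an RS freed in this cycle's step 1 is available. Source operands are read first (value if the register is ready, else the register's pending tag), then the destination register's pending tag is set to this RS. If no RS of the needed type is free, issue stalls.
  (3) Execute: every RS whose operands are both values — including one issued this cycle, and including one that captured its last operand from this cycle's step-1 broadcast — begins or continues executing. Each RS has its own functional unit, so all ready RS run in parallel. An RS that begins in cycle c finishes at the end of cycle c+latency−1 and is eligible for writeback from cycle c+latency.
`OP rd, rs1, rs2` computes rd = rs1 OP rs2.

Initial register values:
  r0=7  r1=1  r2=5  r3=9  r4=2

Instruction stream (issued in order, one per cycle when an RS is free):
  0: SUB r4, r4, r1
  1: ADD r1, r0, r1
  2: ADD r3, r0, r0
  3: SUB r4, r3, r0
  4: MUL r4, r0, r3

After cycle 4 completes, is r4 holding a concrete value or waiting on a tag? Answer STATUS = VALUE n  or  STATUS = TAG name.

STATUS = TAG Add2

c1: issue SUB r4<-Add1 | r0:7,r1:1,r2:5,r3:9,r4:Add1
c2: issue ADD r1<-Add2 | r0:7,r1:Add2,r2:5,r3:9,r4:Add1
c3: CDB Add1=1; issue ADD r3<-Add1 | r0:7,r1:Add2,r2:5,r3:Add1,r4:1
c4: CDB Add2=8; issue SUB r4<-Add2 | r0:7,r1:8,r2:5,r3:Add1,r4:Add2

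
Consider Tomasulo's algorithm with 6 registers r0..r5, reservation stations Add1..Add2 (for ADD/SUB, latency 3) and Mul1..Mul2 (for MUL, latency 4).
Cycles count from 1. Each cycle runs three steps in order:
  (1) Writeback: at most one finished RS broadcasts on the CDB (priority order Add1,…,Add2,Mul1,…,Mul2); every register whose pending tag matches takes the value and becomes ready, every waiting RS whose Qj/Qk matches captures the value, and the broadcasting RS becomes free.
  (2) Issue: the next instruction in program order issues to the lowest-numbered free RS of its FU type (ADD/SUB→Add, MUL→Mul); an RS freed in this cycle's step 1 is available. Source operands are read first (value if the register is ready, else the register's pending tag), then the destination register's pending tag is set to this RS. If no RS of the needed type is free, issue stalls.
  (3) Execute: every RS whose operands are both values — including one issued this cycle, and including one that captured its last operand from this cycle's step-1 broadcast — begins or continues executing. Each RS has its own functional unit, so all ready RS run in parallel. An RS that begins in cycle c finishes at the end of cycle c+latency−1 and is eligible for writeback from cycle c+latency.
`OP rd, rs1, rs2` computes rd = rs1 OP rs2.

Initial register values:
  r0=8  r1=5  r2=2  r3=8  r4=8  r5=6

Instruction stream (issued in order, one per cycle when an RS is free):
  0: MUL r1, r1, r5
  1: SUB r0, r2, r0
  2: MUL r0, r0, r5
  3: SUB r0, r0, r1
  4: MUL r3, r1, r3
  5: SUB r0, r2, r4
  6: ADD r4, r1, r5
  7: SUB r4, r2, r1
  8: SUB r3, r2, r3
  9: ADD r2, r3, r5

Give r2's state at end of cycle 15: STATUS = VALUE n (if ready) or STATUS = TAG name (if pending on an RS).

STATUS = TAG Add2

c1: issue MUL r1<-Mul1 | r0:8,r1:Mul1,r2:2,r3:8,r4:8,r5:6
c2: issue SUB r0<-Add1 | r0:Add1,r1:Mul1,r2:2,r3:8,r4:8,r5:6
c3: issue MUL r0<-Mul2 | r0:Mul2,r1:Mul1,r2:2,r3:8,r4:8,r5:6
c4: issue SUB r0<-Add2 | r0:Add2,r1:Mul1,r2:2,r3:8,r4:8,r5:6
c5: CDB Add1=-6; stall | r0:Add2,r1:Mul1,r2:2,r3:8,r4:8,r5:6
c6: CDB Mul1=30; issue MUL r3<-Mul1 | r0:Add2,r1:30,r2:2,r3:Mul1,r4:8,r5:6
c7: issue SUB r0<-Add1 | r0:Add1,r1:30,r2:2,r3:Mul1,r4:8,r5:6
c8: stall | r0:Add1,r1:30,r2:2,r3:Mul1,r4:8,r5:6
c9: CDB Mul2=-36; stall | r0:Add1,r1:30,r2:2,r3:Mul1,r4:8,r5:6
c10: CDB Add1=-6; issue ADD r4<-Add1 | r0:-6,r1:30,r2:2,r3:Mul1,r4:Add1,r5:6
c11: CDB Mul1=240; stall | r0:-6,r1:30,r2:2,r3:240,r4:Add1,r5:6
c12: CDB Add2=-66; issue SUB r4<-Add2 | r0:-6,r1:30,r2:2,r3:240,r4:Add2,r5:6
c13: CDB Add1=36; issue SUB r3<-Add1 | r0:-6,r1:30,r2:2,r3:Add1,r4:Add2,r5:6
c14: stall | r0:-6,r1:30,r2:2,r3:Add1,r4:Add2,r5:6
c15: CDB Add2=-28; issue ADD r2<-Add2 | r0:-6,r1:30,r2:Add2,r3:Add1,r4:-28,r5:6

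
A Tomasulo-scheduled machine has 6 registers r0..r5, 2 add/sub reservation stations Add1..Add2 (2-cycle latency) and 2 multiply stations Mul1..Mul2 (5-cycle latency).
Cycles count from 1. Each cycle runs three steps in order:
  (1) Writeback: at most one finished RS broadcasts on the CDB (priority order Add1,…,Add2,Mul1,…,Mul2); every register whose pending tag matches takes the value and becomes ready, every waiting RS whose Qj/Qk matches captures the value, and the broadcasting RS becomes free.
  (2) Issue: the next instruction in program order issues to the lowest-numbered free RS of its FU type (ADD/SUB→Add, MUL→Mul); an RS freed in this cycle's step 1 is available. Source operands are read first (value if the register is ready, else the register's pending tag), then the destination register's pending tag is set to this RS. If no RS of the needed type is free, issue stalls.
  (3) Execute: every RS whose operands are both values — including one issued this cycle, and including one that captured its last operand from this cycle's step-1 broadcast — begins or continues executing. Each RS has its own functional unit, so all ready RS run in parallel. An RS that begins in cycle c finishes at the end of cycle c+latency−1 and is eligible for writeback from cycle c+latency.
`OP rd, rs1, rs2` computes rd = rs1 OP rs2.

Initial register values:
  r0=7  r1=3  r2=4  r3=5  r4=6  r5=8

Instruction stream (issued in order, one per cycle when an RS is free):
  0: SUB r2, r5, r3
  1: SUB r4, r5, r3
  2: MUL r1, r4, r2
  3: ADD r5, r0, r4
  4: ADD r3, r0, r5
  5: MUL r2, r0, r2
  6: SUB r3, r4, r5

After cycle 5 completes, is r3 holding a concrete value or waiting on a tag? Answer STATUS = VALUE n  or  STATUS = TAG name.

  c1: issue SUB r2<-Add1  regs: r0:7,r1:3,r2:Add1,r3:5,r4:6,r5:8
  c2: issue SUB r4<-Add2  regs: r0:7,r1:3,r2:Add1,r3:5,r4:Add2,r5:8
  c3: CDB Add1=3; issue MUL r1<-Mul1  regs: r0:7,r1:Mul1,r2:3,r3:5,r4:Add2,r5:8
  c4: CDB Add2=3; issue ADD r5<-Add1  regs: r0:7,r1:Mul1,r2:3,r3:5,r4:3,r5:Add1
  c5: issue ADD r3<-Add2  regs: r0:7,r1:Mul1,r2:3,r3:Add2,r4:3,r5:Add1

STATUS = TAG Add2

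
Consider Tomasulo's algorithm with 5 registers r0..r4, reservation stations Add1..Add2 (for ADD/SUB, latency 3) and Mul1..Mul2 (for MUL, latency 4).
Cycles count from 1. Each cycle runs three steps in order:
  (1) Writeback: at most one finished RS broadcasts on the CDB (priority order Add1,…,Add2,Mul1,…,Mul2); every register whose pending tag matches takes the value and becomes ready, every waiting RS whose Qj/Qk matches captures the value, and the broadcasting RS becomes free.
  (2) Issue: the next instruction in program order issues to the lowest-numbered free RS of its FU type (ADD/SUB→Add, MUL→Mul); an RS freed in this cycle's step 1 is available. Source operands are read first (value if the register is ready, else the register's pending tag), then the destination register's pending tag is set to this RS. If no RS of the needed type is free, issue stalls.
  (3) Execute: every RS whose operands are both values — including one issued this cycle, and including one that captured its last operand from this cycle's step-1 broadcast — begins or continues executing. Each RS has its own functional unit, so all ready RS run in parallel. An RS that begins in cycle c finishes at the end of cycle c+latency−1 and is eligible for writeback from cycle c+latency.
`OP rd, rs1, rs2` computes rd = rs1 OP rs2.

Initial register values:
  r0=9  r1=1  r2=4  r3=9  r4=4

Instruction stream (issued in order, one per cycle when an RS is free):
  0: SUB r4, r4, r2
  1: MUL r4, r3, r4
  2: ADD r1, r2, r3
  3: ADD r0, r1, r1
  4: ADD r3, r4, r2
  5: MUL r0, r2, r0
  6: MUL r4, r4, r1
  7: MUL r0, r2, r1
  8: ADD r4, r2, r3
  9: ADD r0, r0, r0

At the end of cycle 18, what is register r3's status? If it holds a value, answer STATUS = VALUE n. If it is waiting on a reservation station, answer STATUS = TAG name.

c1: issue SUB r4<-Add1 | r0:9,r1:1,r2:4,r3:9,r4:Add1
c2: issue MUL r4<-Mul1 | r0:9,r1:1,r2:4,r3:9,r4:Mul1
c3: issue ADD r1<-Add2 | r0:9,r1:Add2,r2:4,r3:9,r4:Mul1
c4: CDB Add1=0; issue ADD r0<-Add1 | r0:Add1,r1:Add2,r2:4,r3:9,r4:Mul1
c5: stall | r0:Add1,r1:Add2,r2:4,r3:9,r4:Mul1
c6: CDB Add2=13; issue ADD r3<-Add2 | r0:Add1,r1:13,r2:4,r3:Add2,r4:Mul1
c7: issue MUL r0<-Mul2 | r0:Mul2,r1:13,r2:4,r3:Add2,r4:Mul1
c8: CDB Mul1=0; issue MUL r4<-Mul1 | r0:Mul2,r1:13,r2:4,r3:Add2,r4:Mul1
c9: CDB Add1=26; stall | r0:Mul2,r1:13,r2:4,r3:Add2,r4:Mul1
c10: stall | r0:Mul2,r1:13,r2:4,r3:Add2,r4:Mul1
c11: CDB Add2=4; stall | r0:Mul2,r1:13,r2:4,r3:4,r4:Mul1
c12: CDB Mul1=0; issue MUL r0<-Mul1 | r0:Mul1,r1:13,r2:4,r3:4,r4:0
c13: CDB Mul2=104; issue ADD r4<-Add1 | r0:Mul1,r1:13,r2:4,r3:4,r4:Add1
c14: issue ADD r0<-Add2 | r0:Add2,r1:13,r2:4,r3:4,r4:Add1
c15: - | r0:Add2,r1:13,r2:4,r3:4,r4:Add1
c16: CDB Add1=8 | r0:Add2,r1:13,r2:4,r3:4,r4:8
c17: CDB Mul1=52 | r0:Add2,r1:13,r2:4,r3:4,r4:8
c18: - | r0:Add2,r1:13,r2:4,r3:4,r4:8

STATUS = VALUE 4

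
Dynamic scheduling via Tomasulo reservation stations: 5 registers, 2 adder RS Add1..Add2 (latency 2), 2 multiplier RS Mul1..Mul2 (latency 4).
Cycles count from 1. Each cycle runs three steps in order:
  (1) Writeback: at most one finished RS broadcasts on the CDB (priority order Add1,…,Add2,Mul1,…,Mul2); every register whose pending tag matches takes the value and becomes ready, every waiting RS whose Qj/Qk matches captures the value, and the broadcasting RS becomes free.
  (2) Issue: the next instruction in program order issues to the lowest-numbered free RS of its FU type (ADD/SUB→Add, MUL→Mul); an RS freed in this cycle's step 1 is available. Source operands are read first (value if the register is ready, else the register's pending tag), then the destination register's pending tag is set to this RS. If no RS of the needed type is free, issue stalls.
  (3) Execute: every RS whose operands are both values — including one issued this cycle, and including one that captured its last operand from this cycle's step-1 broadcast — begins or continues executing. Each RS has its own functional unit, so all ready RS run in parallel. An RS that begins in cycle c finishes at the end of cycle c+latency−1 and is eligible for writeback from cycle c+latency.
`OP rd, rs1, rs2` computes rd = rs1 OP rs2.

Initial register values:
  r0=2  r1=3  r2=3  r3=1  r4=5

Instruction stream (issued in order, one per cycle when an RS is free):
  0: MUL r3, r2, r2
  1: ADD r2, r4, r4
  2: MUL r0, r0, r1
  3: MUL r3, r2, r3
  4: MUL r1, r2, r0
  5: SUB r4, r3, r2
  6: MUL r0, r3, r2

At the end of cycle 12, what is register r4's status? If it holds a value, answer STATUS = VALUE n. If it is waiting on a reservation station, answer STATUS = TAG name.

cycle 1: issue MUL r3<-Mul1 // r0:2,r1:3,r2:3,r3:Mul1,r4:5
cycle 2: issue ADD r2<-Add1 // r0:2,r1:3,r2:Add1,r3:Mul1,r4:5
cycle 3: issue MUL r0<-Mul2 // r0:Mul2,r1:3,r2:Add1,r3:Mul1,r4:5
cycle 4: CDB Add1=10; stall // r0:Mul2,r1:3,r2:10,r3:Mul1,r4:5
cycle 5: CDB Mul1=9; issue MUL r3<-Mul1 // r0:Mul2,r1:3,r2:10,r3:Mul1,r4:5
cycle 6: stall // r0:Mul2,r1:3,r2:10,r3:Mul1,r4:5
cycle 7: CDB Mul2=6; issue MUL r1<-Mul2 // r0:6,r1:Mul2,r2:10,r3:Mul1,r4:5
cycle 8: issue SUB r4<-Add1 // r0:6,r1:Mul2,r2:10,r3:Mul1,r4:Add1
cycle 9: CDB Mul1=90; issue MUL r0<-Mul1 // r0:Mul1,r1:Mul2,r2:10,r3:90,r4:Add1
cycle 10: - // r0:Mul1,r1:Mul2,r2:10,r3:90,r4:Add1
cycle 11: CDB Add1=80 // r0:Mul1,r1:Mul2,r2:10,r3:90,r4:80
cycle 12: CDB Mul2=60 // r0:Mul1,r1:60,r2:10,r3:90,r4:80

STATUS = VALUE 80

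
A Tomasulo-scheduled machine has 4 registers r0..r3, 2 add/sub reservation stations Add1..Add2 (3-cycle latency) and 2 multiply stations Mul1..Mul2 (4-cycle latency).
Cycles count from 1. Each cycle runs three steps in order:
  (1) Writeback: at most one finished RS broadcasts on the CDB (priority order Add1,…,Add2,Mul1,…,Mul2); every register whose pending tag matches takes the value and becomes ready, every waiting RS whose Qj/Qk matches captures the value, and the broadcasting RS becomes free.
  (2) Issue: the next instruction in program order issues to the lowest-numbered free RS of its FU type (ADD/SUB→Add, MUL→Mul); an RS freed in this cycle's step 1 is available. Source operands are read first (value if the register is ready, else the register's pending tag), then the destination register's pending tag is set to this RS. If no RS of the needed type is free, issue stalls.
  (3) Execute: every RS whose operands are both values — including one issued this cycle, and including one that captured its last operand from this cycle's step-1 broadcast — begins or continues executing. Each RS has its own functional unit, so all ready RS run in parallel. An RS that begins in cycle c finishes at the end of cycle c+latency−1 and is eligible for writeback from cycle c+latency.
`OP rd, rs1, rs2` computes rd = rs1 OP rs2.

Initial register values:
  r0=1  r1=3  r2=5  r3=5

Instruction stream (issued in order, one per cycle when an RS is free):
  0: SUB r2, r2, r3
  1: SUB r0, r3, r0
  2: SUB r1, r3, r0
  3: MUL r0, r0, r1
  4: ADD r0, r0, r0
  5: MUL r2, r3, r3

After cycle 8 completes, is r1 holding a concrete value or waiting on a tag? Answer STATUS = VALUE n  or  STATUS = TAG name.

STATUS = VALUE 1

  c1: issue SUB r2<-Add1  regs: r0:1,r1:3,r2:Add1,r3:5
  c2: issue SUB r0<-Add2  regs: r0:Add2,r1:3,r2:Add1,r3:5
  c3: stall  regs: r0:Add2,r1:3,r2:Add1,r3:5
  c4: CDB Add1=0; issue SUB r1<-Add1  regs: r0:Add2,r1:Add1,r2:0,r3:5
  c5: CDB Add2=4; issue MUL r0<-Mul1  regs: r0:Mul1,r1:Add1,r2:0,r3:5
  c6: issue ADD r0<-Add2  regs: r0:Add2,r1:Add1,r2:0,r3:5
  c7: issue MUL r2<-Mul2  regs: r0:Add2,r1:Add1,r2:Mul2,r3:5
  c8: CDB Add1=1  regs: r0:Add2,r1:1,r2:Mul2,r3:5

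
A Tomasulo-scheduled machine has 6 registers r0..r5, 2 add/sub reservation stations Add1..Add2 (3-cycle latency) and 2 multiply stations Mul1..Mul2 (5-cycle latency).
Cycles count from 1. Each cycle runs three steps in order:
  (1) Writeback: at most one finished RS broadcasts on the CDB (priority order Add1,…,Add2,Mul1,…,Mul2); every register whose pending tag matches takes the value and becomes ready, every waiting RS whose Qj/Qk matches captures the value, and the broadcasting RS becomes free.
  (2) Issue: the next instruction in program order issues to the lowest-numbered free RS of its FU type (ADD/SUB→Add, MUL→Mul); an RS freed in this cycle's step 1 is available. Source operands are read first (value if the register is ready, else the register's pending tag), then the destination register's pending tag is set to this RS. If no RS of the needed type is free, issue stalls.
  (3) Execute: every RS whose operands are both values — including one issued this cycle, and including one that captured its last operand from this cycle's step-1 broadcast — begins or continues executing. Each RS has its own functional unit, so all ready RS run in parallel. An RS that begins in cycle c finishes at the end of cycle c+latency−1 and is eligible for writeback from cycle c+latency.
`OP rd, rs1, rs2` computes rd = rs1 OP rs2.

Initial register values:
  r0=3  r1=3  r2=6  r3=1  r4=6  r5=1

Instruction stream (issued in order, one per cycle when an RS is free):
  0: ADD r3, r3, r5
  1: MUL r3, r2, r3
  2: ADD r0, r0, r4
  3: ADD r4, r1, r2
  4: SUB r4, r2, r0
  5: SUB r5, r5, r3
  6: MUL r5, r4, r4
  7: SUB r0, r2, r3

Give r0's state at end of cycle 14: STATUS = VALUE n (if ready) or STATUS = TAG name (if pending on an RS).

STATUS = VALUE -6

cycle 1: issue ADD r3<-Add1 // r0:3,r1:3,r2:6,r3:Add1,r4:6,r5:1
cycle 2: issue MUL r3<-Mul1 // r0:3,r1:3,r2:6,r3:Mul1,r4:6,r5:1
cycle 3: issue ADD r0<-Add2 // r0:Add2,r1:3,r2:6,r3:Mul1,r4:6,r5:1
cycle 4: CDB Add1=2; issue ADD r4<-Add1 // r0:Add2,r1:3,r2:6,r3:Mul1,r4:Add1,r5:1
cycle 5: stall // r0:Add2,r1:3,r2:6,r3:Mul1,r4:Add1,r5:1
cycle 6: CDB Add2=9; issue SUB r4<-Add2 // r0:9,r1:3,r2:6,r3:Mul1,r4:Add2,r5:1
cycle 7: CDB Add1=9; issue SUB r5<-Add1 // r0:9,r1:3,r2:6,r3:Mul1,r4:Add2,r5:Add1
cycle 8: issue MUL r5<-Mul2 // r0:9,r1:3,r2:6,r3:Mul1,r4:Add2,r5:Mul2
cycle 9: CDB Add2=-3; issue SUB r0<-Add2 // r0:Add2,r1:3,r2:6,r3:Mul1,r4:-3,r5:Mul2
cycle 10: CDB Mul1=12 // r0:Add2,r1:3,r2:6,r3:12,r4:-3,r5:Mul2
cycle 11: - // r0:Add2,r1:3,r2:6,r3:12,r4:-3,r5:Mul2
cycle 12: - // r0:Add2,r1:3,r2:6,r3:12,r4:-3,r5:Mul2
cycle 13: CDB Add1=-11 // r0:Add2,r1:3,r2:6,r3:12,r4:-3,r5:Mul2
cycle 14: CDB Add2=-6 // r0:-6,r1:3,r2:6,r3:12,r4:-3,r5:Mul2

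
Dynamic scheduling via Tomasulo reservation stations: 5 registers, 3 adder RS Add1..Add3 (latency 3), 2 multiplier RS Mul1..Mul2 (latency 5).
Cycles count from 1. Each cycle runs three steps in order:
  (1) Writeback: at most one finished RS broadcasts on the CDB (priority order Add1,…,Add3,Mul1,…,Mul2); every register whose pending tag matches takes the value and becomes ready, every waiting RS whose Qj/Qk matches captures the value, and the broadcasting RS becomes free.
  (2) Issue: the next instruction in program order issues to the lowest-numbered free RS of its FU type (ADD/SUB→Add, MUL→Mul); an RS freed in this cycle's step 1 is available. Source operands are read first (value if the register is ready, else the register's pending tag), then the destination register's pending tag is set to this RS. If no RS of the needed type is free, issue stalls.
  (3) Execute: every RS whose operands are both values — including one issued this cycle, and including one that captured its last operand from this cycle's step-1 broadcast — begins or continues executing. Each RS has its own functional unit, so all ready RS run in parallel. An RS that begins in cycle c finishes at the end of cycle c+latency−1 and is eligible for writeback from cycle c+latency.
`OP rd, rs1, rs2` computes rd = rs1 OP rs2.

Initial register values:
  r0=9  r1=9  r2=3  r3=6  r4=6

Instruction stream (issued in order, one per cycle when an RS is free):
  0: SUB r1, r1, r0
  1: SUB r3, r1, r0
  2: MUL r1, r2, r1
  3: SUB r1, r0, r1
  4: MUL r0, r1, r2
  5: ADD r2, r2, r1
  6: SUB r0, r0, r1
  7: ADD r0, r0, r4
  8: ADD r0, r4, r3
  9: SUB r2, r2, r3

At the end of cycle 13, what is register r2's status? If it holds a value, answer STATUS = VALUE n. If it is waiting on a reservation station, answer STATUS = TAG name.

c1: issue SUB r1<-Add1 | r0:9,r1:Add1,r2:3,r3:6,r4:6
c2: issue SUB r3<-Add2 | r0:9,r1:Add1,r2:3,r3:Add2,r4:6
c3: issue MUL r1<-Mul1 | r0:9,r1:Mul1,r2:3,r3:Add2,r4:6
c4: CDB Add1=0; issue SUB r1<-Add1 | r0:9,r1:Add1,r2:3,r3:Add2,r4:6
c5: issue MUL r0<-Mul2 | r0:Mul2,r1:Add1,r2:3,r3:Add2,r4:6
c6: issue ADD r2<-Add3 | r0:Mul2,r1:Add1,r2:Add3,r3:Add2,r4:6
c7: CDB Add2=-9; issue SUB r0<-Add2 | r0:Add2,r1:Add1,r2:Add3,r3:-9,r4:6
c8: stall | r0:Add2,r1:Add1,r2:Add3,r3:-9,r4:6
c9: CDB Mul1=0; stall | r0:Add2,r1:Add1,r2:Add3,r3:-9,r4:6
c10: stall | r0:Add2,r1:Add1,r2:Add3,r3:-9,r4:6
c11: stall | r0:Add2,r1:Add1,r2:Add3,r3:-9,r4:6
c12: CDB Add1=9; issue ADD r0<-Add1 | r0:Add1,r1:9,r2:Add3,r3:-9,r4:6
c13: stall | r0:Add1,r1:9,r2:Add3,r3:-9,r4:6

STATUS = TAG Add3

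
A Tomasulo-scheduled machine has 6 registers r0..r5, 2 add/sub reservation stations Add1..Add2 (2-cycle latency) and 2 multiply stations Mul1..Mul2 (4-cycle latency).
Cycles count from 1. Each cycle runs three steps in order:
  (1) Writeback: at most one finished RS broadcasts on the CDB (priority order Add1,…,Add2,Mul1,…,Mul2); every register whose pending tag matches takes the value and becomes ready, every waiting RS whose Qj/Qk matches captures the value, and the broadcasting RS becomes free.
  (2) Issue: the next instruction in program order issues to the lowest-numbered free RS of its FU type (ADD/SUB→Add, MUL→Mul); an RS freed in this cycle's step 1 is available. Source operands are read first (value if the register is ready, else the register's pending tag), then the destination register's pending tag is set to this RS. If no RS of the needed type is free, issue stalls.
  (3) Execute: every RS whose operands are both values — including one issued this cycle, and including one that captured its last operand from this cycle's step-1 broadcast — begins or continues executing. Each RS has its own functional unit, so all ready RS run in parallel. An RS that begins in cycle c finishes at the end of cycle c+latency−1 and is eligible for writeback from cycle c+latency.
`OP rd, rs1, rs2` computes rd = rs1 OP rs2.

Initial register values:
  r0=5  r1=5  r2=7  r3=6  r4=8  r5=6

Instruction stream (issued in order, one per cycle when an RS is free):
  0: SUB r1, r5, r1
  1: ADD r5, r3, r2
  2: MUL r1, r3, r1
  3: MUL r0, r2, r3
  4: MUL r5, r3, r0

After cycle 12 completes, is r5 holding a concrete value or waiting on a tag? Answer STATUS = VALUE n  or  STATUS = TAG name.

STATUS = VALUE 252

cycle 1: issue SUB r1<-Add1 // r0:5,r1:Add1,r2:7,r3:6,r4:8,r5:6
cycle 2: issue ADD r5<-Add2 // r0:5,r1:Add1,r2:7,r3:6,r4:8,r5:Add2
cycle 3: CDB Add1=1; issue MUL r1<-Mul1 // r0:5,r1:Mul1,r2:7,r3:6,r4:8,r5:Add2
cycle 4: CDB Add2=13; issue MUL r0<-Mul2 // r0:Mul2,r1:Mul1,r2:7,r3:6,r4:8,r5:13
cycle 5: stall // r0:Mul2,r1:Mul1,r2:7,r3:6,r4:8,r5:13
cycle 6: stall // r0:Mul2,r1:Mul1,r2:7,r3:6,r4:8,r5:13
cycle 7: CDB Mul1=6; issue MUL r5<-Mul1 // r0:Mul2,r1:6,r2:7,r3:6,r4:8,r5:Mul1
cycle 8: CDB Mul2=42 // r0:42,r1:6,r2:7,r3:6,r4:8,r5:Mul1
cycle 9: - // r0:42,r1:6,r2:7,r3:6,r4:8,r5:Mul1
cycle 10: - // r0:42,r1:6,r2:7,r3:6,r4:8,r5:Mul1
cycle 11: - // r0:42,r1:6,r2:7,r3:6,r4:8,r5:Mul1
cycle 12: CDB Mul1=252 // r0:42,r1:6,r2:7,r3:6,r4:8,r5:252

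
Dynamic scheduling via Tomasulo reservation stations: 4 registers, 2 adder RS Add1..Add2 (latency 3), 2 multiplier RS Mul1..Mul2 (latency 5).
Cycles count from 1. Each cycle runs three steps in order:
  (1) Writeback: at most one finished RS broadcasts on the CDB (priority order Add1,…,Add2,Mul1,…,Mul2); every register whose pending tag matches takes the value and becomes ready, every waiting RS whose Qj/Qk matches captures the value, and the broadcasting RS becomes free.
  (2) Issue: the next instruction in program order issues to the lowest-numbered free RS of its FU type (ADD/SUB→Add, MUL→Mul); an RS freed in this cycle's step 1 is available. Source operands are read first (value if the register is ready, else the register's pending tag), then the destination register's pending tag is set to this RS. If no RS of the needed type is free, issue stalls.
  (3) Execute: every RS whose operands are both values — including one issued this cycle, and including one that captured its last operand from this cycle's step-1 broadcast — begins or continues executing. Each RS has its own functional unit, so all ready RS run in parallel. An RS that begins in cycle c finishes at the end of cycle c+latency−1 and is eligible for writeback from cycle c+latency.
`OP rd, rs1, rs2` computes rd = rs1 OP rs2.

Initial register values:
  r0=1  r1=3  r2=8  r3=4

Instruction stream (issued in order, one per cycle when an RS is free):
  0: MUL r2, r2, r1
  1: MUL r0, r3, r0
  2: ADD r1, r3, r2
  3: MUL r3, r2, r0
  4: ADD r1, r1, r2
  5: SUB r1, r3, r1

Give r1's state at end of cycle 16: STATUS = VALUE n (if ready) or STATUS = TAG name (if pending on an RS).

STATUS = VALUE 44

  c1: issue MUL r2<-Mul1  regs: r0:1,r1:3,r2:Mul1,r3:4
  c2: issue MUL r0<-Mul2  regs: r0:Mul2,r1:3,r2:Mul1,r3:4
  c3: issue ADD r1<-Add1  regs: r0:Mul2,r1:Add1,r2:Mul1,r3:4
  c4: stall  regs: r0:Mul2,r1:Add1,r2:Mul1,r3:4
  c5: stall  regs: r0:Mul2,r1:Add1,r2:Mul1,r3:4
  c6: CDB Mul1=24; issue MUL r3<-Mul1  regs: r0:Mul2,r1:Add1,r2:24,r3:Mul1
  c7: CDB Mul2=4; issue ADD r1<-Add2  regs: r0:4,r1:Add2,r2:24,r3:Mul1
  c8: stall  regs: r0:4,r1:Add2,r2:24,r3:Mul1
  c9: CDB Add1=28; issue SUB r1<-Add1  regs: r0:4,r1:Add1,r2:24,r3:Mul1
  c10: -  regs: r0:4,r1:Add1,r2:24,r3:Mul1
  c11: -  regs: r0:4,r1:Add1,r2:24,r3:Mul1
  c12: CDB Add2=52  regs: r0:4,r1:Add1,r2:24,r3:Mul1
  c13: CDB Mul1=96  regs: r0:4,r1:Add1,r2:24,r3:96
  c14: -  regs: r0:4,r1:Add1,r2:24,r3:96
  c15: -  regs: r0:4,r1:Add1,r2:24,r3:96
  c16: CDB Add1=44  regs: r0:4,r1:44,r2:24,r3:96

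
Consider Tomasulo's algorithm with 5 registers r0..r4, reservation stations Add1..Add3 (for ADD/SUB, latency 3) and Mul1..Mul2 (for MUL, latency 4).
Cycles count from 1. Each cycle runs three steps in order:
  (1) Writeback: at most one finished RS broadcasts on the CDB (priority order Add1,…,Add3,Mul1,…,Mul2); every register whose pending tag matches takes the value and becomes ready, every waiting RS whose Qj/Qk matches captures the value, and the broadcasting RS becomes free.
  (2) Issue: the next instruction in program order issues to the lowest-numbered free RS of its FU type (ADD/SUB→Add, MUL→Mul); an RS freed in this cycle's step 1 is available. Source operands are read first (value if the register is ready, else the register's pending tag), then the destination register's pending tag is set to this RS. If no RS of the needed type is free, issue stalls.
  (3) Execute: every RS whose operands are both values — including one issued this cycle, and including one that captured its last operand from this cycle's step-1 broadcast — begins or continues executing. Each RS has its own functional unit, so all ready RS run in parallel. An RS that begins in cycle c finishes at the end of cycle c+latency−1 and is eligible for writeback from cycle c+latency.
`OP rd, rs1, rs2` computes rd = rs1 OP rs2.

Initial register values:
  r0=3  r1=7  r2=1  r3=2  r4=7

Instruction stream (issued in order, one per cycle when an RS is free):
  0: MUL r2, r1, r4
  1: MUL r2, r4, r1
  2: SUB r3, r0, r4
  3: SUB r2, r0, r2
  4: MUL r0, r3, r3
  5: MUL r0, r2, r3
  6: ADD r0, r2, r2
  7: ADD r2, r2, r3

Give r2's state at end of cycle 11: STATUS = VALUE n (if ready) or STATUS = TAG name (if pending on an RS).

STATUS = TAG Add3

c1: issue MUL r2<-Mul1 | r0:3,r1:7,r2:Mul1,r3:2,r4:7
c2: issue MUL r2<-Mul2 | r0:3,r1:7,r2:Mul2,r3:2,r4:7
c3: issue SUB r3<-Add1 | r0:3,r1:7,r2:Mul2,r3:Add1,r4:7
c4: issue SUB r2<-Add2 | r0:3,r1:7,r2:Add2,r3:Add1,r4:7
c5: CDB Mul1=49; issue MUL r0<-Mul1 | r0:Mul1,r1:7,r2:Add2,r3:Add1,r4:7
c6: CDB Add1=-4; stall | r0:Mul1,r1:7,r2:Add2,r3:-4,r4:7
c7: CDB Mul2=49; issue MUL r0<-Mul2 | r0:Mul2,r1:7,r2:Add2,r3:-4,r4:7
c8: issue ADD r0<-Add1 | r0:Add1,r1:7,r2:Add2,r3:-4,r4:7
c9: issue ADD r2<-Add3 | r0:Add1,r1:7,r2:Add3,r3:-4,r4:7
c10: CDB Add2=-46 | r0:Add1,r1:7,r2:Add3,r3:-4,r4:7
c11: CDB Mul1=16 | r0:Add1,r1:7,r2:Add3,r3:-4,r4:7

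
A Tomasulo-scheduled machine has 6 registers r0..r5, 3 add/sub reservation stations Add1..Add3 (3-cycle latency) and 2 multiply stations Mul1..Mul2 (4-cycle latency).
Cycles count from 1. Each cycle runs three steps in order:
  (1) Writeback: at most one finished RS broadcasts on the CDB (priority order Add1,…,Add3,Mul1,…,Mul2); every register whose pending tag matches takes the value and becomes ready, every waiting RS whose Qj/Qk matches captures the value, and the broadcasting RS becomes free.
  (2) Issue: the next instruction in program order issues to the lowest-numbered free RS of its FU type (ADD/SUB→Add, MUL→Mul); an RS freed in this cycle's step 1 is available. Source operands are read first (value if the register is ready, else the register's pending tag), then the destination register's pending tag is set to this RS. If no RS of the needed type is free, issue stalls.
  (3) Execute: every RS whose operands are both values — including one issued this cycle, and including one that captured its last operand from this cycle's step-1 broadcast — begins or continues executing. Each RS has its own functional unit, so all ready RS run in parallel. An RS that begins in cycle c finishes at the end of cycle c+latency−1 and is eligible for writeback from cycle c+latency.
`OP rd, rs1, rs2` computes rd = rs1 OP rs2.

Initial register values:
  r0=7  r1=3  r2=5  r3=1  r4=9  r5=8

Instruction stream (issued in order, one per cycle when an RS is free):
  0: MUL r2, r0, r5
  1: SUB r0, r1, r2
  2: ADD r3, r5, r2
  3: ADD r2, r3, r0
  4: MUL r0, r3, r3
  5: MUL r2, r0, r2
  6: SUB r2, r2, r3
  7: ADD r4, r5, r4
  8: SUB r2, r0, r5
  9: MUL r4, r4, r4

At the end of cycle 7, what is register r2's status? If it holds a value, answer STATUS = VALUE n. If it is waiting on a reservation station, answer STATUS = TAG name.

STATUS = TAG Mul2

  c1: issue MUL r2<-Mul1  regs: r0:7,r1:3,r2:Mul1,r3:1,r4:9,r5:8
  c2: issue SUB r0<-Add1  regs: r0:Add1,r1:3,r2:Mul1,r3:1,r4:9,r5:8
  c3: issue ADD r3<-Add2  regs: r0:Add1,r1:3,r2:Mul1,r3:Add2,r4:9,r5:8
  c4: issue ADD r2<-Add3  regs: r0:Add1,r1:3,r2:Add3,r3:Add2,r4:9,r5:8
  c5: CDB Mul1=56; issue MUL r0<-Mul1  regs: r0:Mul1,r1:3,r2:Add3,r3:Add2,r4:9,r5:8
  c6: issue MUL r2<-Mul2  regs: r0:Mul1,r1:3,r2:Mul2,r3:Add2,r4:9,r5:8
  c7: stall  regs: r0:Mul1,r1:3,r2:Mul2,r3:Add2,r4:9,r5:8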